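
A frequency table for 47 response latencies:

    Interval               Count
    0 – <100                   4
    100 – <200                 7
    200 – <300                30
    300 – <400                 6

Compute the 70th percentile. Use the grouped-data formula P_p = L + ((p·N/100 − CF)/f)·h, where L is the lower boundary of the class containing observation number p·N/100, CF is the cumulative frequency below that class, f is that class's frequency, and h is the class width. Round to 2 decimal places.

273.00

N = 47; target position k = 70/100 · 47 = 32.9.
Cumulative frequencies: 4, 11, 41, 47.
Observation 32.9 falls in the class 200 – <300.
L = 200, CF = 11, f = 30, h = 100.
P70 = 200 + ((32.9 − 11)/30)·100 = 200 + 73 = 273.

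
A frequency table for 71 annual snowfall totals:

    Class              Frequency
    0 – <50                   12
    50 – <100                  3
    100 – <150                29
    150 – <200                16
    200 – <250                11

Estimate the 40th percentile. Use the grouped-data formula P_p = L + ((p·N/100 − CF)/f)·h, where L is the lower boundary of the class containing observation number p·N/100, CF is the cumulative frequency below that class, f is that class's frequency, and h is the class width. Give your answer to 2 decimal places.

123.10

N = 71; target position k = 40/100 · 71 = 28.4.
Cumulative frequencies: 12, 15, 44, 60, 71.
Observation 28.4 falls in the class 100 – <150.
L = 100, CF = 15, f = 29, h = 50.
P40 = 100 + ((28.4 − 15)/29)·50 = 100 + 23.1034 = 123.103.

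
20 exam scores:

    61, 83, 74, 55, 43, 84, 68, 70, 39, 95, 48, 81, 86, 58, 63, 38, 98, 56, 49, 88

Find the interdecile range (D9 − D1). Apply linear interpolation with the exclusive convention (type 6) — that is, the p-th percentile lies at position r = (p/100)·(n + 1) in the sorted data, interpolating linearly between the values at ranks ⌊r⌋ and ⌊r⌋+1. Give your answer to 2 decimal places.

Sorted: 38, 39, 43, 48, 49, 55, 56, 58, 61, 63, 68, 70, 74, 81, 83, 84, 86, 88, 95, 98.
n = 20.
P10: r = 2.1; ranks 2–3 are 39, 43; interpolating gives 39.4.
P90: r = 18.9; ranks 18–19 are 88, 95; interpolating gives 94.3.
Difference: 94.3 − 39.4 = 54.9.

54.90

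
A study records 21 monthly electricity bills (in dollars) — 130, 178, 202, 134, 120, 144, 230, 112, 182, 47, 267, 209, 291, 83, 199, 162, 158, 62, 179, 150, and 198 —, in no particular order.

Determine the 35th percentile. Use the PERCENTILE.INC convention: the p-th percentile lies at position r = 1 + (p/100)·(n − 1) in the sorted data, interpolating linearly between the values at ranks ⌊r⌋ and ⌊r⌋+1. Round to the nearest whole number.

144

Sorted: 47, 62, 83, 112, 120, 130, 134, 144, 150, 158, 162, 178, 179, 182, 198, 199, 202, 209, 230, 267, 291.
n = 21.
r = 1 + (35/100)·(21 − 1) = 1 + 7 = 8.
r is an integer, so P35 is the value at rank 8: 144.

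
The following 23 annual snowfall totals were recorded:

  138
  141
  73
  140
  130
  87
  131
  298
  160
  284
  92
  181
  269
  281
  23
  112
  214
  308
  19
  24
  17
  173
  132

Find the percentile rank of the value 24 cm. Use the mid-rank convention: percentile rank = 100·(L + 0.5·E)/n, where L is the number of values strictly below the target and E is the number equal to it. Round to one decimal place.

15.2

Sorted: 17, 19, 23, 24, 73, 87, 92, 112, 130, 131, 132, 138, 140, 141, 160, 173, 181, 214, 269, 281, 284, 298, 308.
Count below 24: L = 3; count equal: E = 1; n = 23.
Percentile rank = 100·(3 + 0.5·1)/23 = 100·3.5/23 = 15.22.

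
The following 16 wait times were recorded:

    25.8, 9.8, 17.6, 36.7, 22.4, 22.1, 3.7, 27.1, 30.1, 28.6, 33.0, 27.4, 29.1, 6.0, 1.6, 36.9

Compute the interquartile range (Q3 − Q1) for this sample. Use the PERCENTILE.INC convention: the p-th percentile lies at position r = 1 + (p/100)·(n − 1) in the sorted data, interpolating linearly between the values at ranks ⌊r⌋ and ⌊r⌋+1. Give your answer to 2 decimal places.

Sorted: 1.6, 3.7, 6.0, 9.8, 17.6, 22.1, 22.4, 25.8, 27.1, 27.4, 28.6, 29.1, 30.1, 33.0, 36.7, 36.9.
n = 16.
P25: r = 4.75; ranks 4–5 are 9.8, 17.6; interpolating gives 15.65.
P75: r = 12.25; ranks 12–13 are 29.1, 30.1; interpolating gives 29.35.
Difference: 29.35 − 15.65 = 13.7.

13.70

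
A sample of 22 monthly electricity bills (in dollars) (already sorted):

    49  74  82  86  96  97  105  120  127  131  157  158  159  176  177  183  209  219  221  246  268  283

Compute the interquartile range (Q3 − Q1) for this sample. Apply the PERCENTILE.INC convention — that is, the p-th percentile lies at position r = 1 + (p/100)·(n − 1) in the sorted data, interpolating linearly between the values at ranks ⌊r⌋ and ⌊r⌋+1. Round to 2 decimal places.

103.50

n = 22.
P25: r = 6.25; ranks 6–7 are 97, 105; interpolating gives 99.
P75: r = 16.75; ranks 16–17 are 183, 209; interpolating gives 202.5.
Difference: 202.5 − 99 = 103.5.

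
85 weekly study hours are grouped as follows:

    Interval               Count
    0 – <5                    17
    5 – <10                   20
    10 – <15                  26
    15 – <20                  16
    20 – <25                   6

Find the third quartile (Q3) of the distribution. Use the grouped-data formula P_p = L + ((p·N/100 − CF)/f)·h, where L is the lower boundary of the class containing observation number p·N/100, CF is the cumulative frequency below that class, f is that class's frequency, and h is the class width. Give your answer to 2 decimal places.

15.23

N = 85; target position k = 75/100 · 85 = 63.75.
Cumulative frequencies: 17, 37, 63, 79, 85.
Observation 63.75 falls in the class 15 – <20.
L = 15, CF = 63, f = 16, h = 5.
P75 = 15 + ((63.75 − 63)/16)·5 = 15 + 0.234375 = 15.2344.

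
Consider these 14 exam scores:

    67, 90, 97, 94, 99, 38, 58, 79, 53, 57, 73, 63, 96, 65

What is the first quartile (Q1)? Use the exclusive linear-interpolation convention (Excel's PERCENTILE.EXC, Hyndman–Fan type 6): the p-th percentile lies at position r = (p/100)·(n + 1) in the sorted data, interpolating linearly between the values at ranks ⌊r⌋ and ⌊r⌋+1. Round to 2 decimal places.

57.75

Sorted: 38, 53, 57, 58, 63, 65, 67, 73, 79, 90, 94, 96, 97, 99.
n = 14.
r = (25/100)·(14 + 1) = 3.75.
Rank 3 is 57 and rank 4 is 58.
Interpolate: 57 + 0.75·(58 − 57) = 57 + 0.75·1 = 57.75.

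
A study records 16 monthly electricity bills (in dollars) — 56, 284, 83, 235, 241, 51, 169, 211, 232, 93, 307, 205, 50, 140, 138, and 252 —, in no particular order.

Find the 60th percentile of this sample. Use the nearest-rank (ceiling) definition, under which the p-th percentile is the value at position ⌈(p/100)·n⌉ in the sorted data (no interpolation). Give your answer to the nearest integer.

211

Sorted: 50, 51, 56, 83, 93, 138, 140, 169, 205, 211, 232, 235, 241, 252, 284, 307.
n = 16.
Position = ⌈60/100 · 16⌉ = ⌈9.6⌉ = 10.
The value at rank 10 is 211.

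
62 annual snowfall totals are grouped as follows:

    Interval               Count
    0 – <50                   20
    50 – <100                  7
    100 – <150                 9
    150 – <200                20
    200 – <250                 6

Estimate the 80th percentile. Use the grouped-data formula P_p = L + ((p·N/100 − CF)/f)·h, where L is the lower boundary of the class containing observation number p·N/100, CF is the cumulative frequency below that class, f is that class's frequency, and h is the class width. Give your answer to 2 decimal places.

184.00

N = 62; target position k = 80/100 · 62 = 49.6.
Cumulative frequencies: 20, 27, 36, 56, 62.
Observation 49.6 falls in the class 150 – <200.
L = 150, CF = 36, f = 20, h = 50.
P80 = 150 + ((49.6 − 36)/20)·50 = 150 + 34 = 184.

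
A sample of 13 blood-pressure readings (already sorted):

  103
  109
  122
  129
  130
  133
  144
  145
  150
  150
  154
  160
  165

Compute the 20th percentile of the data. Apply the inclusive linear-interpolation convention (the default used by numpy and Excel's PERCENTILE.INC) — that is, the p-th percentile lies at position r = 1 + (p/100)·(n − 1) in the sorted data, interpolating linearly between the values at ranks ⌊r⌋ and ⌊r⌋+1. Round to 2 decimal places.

124.80

n = 13.
r = 1 + (20/100)·(13 − 1) = 1 + 2.4 = 3.4.
Rank 3 is 122 and rank 4 is 129.
Interpolate: 122 + 0.4·(129 − 122) = 122 + 0.4·7 = 124.8.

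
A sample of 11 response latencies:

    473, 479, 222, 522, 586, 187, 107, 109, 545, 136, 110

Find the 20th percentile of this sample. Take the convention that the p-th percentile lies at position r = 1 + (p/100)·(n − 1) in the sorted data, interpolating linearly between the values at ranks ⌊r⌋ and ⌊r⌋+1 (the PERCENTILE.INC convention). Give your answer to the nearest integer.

110

Sorted: 107, 109, 110, 136, 187, 222, 473, 479, 522, 545, 586.
n = 11.
r = 1 + (20/100)·(11 − 1) = 1 + 2 = 3.
r is an integer, so P20 is the value at rank 3: 110.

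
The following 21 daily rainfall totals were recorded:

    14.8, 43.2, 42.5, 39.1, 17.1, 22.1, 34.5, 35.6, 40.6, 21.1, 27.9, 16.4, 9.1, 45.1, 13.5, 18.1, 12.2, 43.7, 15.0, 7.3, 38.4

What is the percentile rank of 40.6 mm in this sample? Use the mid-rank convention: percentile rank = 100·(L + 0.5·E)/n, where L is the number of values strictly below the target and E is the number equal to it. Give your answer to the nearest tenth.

Sorted: 7.3, 9.1, 12.2, 13.5, 14.8, 15.0, 16.4, 17.1, 18.1, 21.1, 22.1, 27.9, 34.5, 35.6, 38.4, 39.1, 40.6, 42.5, 43.2, 43.7, 45.1.
Count below 40.6: L = 16; count equal: E = 1; n = 21.
Percentile rank = 100·(16 + 0.5·1)/21 = 100·16.5/21 = 78.57.

78.6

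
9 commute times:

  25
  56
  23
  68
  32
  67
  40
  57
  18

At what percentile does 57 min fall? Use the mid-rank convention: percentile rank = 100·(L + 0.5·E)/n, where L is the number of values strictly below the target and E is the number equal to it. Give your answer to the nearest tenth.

Sorted: 18, 23, 25, 32, 40, 56, 57, 67, 68.
Count below 57: L = 6; count equal: E = 1; n = 9.
Percentile rank = 100·(6 + 0.5·1)/9 = 100·6.5/9 = 72.22.

72.2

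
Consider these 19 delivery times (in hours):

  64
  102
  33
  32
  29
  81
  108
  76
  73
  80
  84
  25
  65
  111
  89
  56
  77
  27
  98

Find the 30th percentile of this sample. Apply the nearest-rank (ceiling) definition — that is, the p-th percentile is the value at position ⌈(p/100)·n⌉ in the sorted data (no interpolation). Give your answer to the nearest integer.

Sorted: 25, 27, 29, 32, 33, 56, 64, 65, 73, 76, 77, 80, 81, 84, 89, 98, 102, 108, 111.
n = 19.
Position = ⌈30/100 · 19⌉ = ⌈5.7⌉ = 6.
The value at rank 6 is 56.

56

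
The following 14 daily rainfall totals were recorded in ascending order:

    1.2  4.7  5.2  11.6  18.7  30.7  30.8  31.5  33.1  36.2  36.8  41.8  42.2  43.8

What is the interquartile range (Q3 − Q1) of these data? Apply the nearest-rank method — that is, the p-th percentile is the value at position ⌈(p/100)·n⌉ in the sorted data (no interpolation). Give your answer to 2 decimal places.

n = 14.
P25: rank ⌈25/100·14⌉ = 4 → 11.6.
P75: rank ⌈75/100·14⌉ = 11 → 36.8.
Difference: 36.8 − 11.6 = 25.2.

25.20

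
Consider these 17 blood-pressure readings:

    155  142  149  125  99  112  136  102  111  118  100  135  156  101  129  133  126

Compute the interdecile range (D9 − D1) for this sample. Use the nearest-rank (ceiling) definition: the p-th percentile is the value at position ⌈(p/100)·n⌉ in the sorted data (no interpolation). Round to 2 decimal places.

55.00

Sorted: 99, 100, 101, 102, 111, 112, 118, 125, 126, 129, 133, 135, 136, 142, 149, 155, 156.
n = 17.
P10: rank ⌈10/100·17⌉ = 2 → 100.
P90: rank ⌈90/100·17⌉ = 16 → 155.
Difference: 155 − 100 = 55.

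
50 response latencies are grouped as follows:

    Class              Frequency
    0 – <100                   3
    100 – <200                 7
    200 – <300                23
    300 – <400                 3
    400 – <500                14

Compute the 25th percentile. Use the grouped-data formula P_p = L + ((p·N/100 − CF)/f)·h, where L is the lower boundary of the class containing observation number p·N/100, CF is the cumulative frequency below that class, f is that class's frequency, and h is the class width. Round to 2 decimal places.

210.87

N = 50; target position k = 25/100 · 50 = 12.5.
Cumulative frequencies: 3, 10, 33, 36, 50.
Observation 12.5 falls in the class 200 – <300.
L = 200, CF = 10, f = 23, h = 100.
P25 = 200 + ((12.5 − 10)/23)·100 = 200 + 10.8696 = 210.87.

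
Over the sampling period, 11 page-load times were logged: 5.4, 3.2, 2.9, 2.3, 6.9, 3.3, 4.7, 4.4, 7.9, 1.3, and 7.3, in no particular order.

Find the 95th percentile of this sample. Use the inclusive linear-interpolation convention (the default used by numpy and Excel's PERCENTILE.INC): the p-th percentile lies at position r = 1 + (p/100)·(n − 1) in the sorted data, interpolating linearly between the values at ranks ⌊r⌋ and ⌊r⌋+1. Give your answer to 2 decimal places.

7.60

Sorted: 1.3, 2.3, 2.9, 3.2, 3.3, 4.4, 4.7, 5.4, 6.9, 7.3, 7.9.
n = 11.
r = 1 + (95/100)·(11 − 1) = 1 + 9.5 = 10.5.
Rank 10 is 7.3 and rank 11 is 7.9.
Interpolate: 7.3 + 0.5·(7.9 − 7.3) = 7.3 + 0.5·0.6 = 7.6.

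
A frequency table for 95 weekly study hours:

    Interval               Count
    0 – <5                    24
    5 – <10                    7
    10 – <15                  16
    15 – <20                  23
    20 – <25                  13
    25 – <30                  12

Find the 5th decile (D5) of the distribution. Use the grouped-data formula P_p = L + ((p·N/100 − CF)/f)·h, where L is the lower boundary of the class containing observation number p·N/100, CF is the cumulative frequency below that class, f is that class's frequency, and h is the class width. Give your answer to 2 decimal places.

15.11

N = 95; target position k = 50/100 · 95 = 47.5.
Cumulative frequencies: 24, 31, 47, 70, 83, 95.
Observation 47.5 falls in the class 15 – <20.
L = 15, CF = 47, f = 23, h = 5.
P50 = 15 + ((47.5 − 47)/23)·5 = 15 + 0.108696 = 15.1087.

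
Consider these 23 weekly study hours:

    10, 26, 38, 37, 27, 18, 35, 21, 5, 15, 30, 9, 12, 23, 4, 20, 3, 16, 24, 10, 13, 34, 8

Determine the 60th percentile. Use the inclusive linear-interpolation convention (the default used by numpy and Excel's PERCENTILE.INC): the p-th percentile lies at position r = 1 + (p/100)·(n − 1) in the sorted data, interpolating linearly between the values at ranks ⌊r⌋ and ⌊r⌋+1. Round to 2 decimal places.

21.40

Sorted: 3, 4, 5, 8, 9, 10, 10, 12, 13, 15, 16, 18, 20, 21, 23, 24, 26, 27, 30, 34, 35, 37, 38.
n = 23.
r = 1 + (60/100)·(23 − 1) = 1 + 13.2 = 14.2.
Rank 14 is 21 and rank 15 is 23.
Interpolate: 21 + 0.2·(23 − 21) = 21 + 0.2·2 = 21.4.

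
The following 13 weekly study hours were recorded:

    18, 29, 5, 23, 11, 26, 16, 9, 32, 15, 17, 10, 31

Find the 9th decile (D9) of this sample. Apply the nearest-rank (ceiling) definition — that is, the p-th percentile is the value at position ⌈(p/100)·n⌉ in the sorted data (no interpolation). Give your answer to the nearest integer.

Sorted: 5, 9, 10, 11, 15, 16, 17, 18, 23, 26, 29, 31, 32.
n = 13.
Position = ⌈90/100 · 13⌉ = ⌈11.7⌉ = 12.
The value at rank 12 is 31.

31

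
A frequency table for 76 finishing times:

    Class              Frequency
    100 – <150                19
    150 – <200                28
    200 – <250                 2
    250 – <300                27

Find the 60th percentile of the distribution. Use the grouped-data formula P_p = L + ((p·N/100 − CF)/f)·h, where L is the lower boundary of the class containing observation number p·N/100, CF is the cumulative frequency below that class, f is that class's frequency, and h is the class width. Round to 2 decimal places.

197.50

N = 76; target position k = 60/100 · 76 = 45.6.
Cumulative frequencies: 19, 47, 49, 76.
Observation 45.6 falls in the class 150 – <200.
L = 150, CF = 19, f = 28, h = 50.
P60 = 150 + ((45.6 − 19)/28)·50 = 150 + 47.5 = 197.5.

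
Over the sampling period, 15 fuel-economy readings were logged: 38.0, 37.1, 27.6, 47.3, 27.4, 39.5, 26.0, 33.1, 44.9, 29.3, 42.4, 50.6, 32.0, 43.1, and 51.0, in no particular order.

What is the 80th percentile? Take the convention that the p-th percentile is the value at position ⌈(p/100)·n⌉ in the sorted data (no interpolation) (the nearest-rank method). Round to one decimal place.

Sorted: 26.0, 27.4, 27.6, 29.3, 32.0, 33.1, 37.1, 38.0, 39.5, 42.4, 43.1, 44.9, 47.3, 50.6, 51.0.
n = 15.
Position = ⌈80/100 · 15⌉ = ⌈12⌉ = 12.
The value at rank 12 is 44.9.

44.9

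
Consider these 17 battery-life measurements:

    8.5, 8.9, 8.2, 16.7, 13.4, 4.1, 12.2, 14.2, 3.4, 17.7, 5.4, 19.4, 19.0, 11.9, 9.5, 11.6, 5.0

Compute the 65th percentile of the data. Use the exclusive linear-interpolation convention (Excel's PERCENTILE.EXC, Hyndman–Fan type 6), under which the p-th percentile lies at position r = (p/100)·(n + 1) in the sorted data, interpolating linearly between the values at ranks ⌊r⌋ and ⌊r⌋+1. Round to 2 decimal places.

13.04

Sorted: 3.4, 4.1, 5.0, 5.4, 8.2, 8.5, 8.9, 9.5, 11.6, 11.9, 12.2, 13.4, 14.2, 16.7, 17.7, 19.0, 19.4.
n = 17.
r = (65/100)·(17 + 1) = 11.7.
Rank 11 is 12.2 and rank 12 is 13.4.
Interpolate: 12.2 + 0.7·(13.4 − 12.2) = 12.2 + 0.7·1.2 = 13.04.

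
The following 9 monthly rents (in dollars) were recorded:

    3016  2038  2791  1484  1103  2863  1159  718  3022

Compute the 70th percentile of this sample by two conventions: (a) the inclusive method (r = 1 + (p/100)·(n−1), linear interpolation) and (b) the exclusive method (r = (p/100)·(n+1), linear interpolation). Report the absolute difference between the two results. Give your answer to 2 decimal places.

Sorted: 718, 1103, 1159, 1484, 2038, 2791, 2863, 3016, 3022.
n = 9.
(a) r = 6.6; between ranks 6 (2791) and 7 (2863): 2834.2.
(b) r = 7 → value at rank 7 = 2863.
|2834.2 − 2863| = 28.8.

28.80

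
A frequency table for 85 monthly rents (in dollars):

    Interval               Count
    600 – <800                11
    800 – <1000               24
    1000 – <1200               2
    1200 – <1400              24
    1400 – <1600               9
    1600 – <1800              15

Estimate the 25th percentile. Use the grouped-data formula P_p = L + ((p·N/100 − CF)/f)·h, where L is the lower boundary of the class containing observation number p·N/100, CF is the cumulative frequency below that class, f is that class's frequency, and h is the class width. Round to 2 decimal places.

885.42

N = 85; target position k = 25/100 · 85 = 21.25.
Cumulative frequencies: 11, 35, 37, 61, 70, 85.
Observation 21.25 falls in the class 800 – <1000.
L = 800, CF = 11, f = 24, h = 200.
P25 = 800 + ((21.25 − 11)/24)·200 = 800 + 85.4167 = 885.417.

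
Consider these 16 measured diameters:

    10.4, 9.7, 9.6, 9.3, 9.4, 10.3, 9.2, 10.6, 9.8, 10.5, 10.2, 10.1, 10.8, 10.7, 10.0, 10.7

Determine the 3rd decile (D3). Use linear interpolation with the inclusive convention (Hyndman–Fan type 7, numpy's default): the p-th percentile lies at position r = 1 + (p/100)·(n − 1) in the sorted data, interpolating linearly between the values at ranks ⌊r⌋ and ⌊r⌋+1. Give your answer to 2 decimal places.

Sorted: 9.2, 9.3, 9.4, 9.6, 9.7, 9.8, 10.0, 10.1, 10.2, 10.3, 10.4, 10.5, 10.6, 10.7, 10.7, 10.8.
n = 16.
r = 1 + (30/100)·(16 − 1) = 1 + 4.5 = 5.5.
Rank 5 is 9.7 and rank 6 is 9.8.
Interpolate: 9.7 + 0.5·(9.8 − 9.7) = 9.7 + 0.5·0.1 = 9.75.

9.75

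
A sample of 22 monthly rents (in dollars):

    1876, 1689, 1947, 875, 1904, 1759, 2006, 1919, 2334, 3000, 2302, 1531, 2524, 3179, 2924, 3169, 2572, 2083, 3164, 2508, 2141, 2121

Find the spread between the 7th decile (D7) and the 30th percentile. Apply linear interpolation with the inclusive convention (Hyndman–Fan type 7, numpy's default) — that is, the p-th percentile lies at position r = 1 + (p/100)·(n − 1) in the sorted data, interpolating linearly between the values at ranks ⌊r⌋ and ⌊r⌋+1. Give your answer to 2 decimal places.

591.80

Sorted: 875, 1531, 1689, 1759, 1876, 1904, 1919, 1947, 2006, 2083, 2121, 2141, 2302, 2334, 2508, 2524, 2572, 2924, 3000, 3164, 3169, 3179.
n = 22.
P30: r = 7.3; ranks 7–8 are 1919, 1947; interpolating gives 1927.4.
P70: r = 15.7; ranks 15–16 are 2508, 2524; interpolating gives 2519.2.
Difference: 2519.2 − 1927.4 = 591.8.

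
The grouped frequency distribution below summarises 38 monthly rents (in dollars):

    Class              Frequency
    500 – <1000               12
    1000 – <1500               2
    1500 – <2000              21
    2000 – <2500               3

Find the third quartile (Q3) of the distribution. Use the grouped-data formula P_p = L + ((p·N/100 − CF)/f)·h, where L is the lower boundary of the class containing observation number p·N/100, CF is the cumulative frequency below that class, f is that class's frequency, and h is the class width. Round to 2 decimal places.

N = 38; target position k = 75/100 · 38 = 28.5.
Cumulative frequencies: 12, 14, 35, 38.
Observation 28.5 falls in the class 1500 – <2000.
L = 1500, CF = 14, f = 21, h = 500.
P75 = 1500 + ((28.5 − 14)/21)·500 = 1500 + 345.238 = 1845.24.

1845.24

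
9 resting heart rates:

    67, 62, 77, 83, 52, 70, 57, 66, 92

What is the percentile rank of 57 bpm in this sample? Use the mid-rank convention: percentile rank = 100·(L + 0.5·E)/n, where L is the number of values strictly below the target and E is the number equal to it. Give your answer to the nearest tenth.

Sorted: 52, 57, 62, 66, 67, 70, 77, 83, 92.
Count below 57: L = 1; count equal: E = 1; n = 9.
Percentile rank = 100·(1 + 0.5·1)/9 = 100·1.5/9 = 16.67.

16.7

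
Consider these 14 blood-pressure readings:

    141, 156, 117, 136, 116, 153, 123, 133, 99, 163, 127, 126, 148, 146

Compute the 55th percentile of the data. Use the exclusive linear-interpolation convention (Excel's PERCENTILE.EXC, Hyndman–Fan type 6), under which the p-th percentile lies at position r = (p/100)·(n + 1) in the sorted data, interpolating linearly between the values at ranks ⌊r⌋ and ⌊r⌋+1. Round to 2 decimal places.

Sorted: 99, 116, 117, 123, 126, 127, 133, 136, 141, 146, 148, 153, 156, 163.
n = 14.
r = (55/100)·(14 + 1) = 8.25.
Rank 8 is 136 and rank 9 is 141.
Interpolate: 136 + 0.25·(141 − 136) = 136 + 0.25·5 = 137.25.

137.25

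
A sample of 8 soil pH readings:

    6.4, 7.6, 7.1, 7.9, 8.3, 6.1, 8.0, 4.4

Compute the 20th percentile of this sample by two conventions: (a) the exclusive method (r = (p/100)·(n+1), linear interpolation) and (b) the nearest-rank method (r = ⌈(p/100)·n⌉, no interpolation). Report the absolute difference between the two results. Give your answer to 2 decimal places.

0.34

Sorted: 4.4, 6.1, 6.4, 7.1, 7.6, 7.9, 8.0, 8.3.
n = 8.
(a) r = 1.8; between ranks 1 (4.4) and 2 (6.1): 5.76.
(b) the nearest-rank method: rank 2 → 6.1.
|5.76 − 6.1| = 0.34.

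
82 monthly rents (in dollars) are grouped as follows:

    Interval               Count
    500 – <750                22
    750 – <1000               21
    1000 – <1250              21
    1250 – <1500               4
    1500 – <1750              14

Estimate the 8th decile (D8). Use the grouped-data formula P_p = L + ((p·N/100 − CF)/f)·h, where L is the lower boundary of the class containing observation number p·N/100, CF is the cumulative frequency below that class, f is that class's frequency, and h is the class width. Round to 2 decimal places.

N = 82; target position k = 80/100 · 82 = 65.6.
Cumulative frequencies: 22, 43, 64, 68, 82.
Observation 65.6 falls in the class 1250 – <1500.
L = 1250, CF = 64, f = 4, h = 250.
P80 = 1250 + ((65.6 − 64)/4)·250 = 1250 + 100 = 1350.

1350.00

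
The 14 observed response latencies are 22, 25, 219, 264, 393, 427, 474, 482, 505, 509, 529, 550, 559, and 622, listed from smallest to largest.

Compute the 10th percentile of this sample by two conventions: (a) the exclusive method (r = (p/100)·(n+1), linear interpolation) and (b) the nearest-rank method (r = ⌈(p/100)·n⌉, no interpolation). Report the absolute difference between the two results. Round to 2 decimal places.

1.50

n = 14.
(a) r = 1.5; between ranks 1 (22) and 2 (25): 23.5.
(b) the nearest-rank method: rank 2 → 25.
|23.5 − 25| = 1.5.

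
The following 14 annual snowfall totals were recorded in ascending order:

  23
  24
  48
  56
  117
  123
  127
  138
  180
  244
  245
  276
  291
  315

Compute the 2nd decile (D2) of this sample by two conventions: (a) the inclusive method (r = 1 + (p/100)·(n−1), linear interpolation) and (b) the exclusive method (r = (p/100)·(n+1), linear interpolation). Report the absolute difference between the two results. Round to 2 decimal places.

n = 14.
(a) r = 3.6; between ranks 3 (48) and 4 (56): 52.8.
(b) r = 3 → value at rank 3 = 48.
|52.8 − 48| = 4.8.

4.80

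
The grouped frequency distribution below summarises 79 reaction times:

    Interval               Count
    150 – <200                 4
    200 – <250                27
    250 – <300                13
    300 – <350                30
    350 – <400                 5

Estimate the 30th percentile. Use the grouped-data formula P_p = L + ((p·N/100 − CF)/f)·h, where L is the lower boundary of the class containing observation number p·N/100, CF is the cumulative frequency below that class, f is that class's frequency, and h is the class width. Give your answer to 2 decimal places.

N = 79; target position k = 30/100 · 79 = 23.7.
Cumulative frequencies: 4, 31, 44, 74, 79.
Observation 23.7 falls in the class 200 – <250.
L = 200, CF = 4, f = 27, h = 50.
P30 = 200 + ((23.7 − 4)/27)·50 = 200 + 36.4815 = 236.481.

236.48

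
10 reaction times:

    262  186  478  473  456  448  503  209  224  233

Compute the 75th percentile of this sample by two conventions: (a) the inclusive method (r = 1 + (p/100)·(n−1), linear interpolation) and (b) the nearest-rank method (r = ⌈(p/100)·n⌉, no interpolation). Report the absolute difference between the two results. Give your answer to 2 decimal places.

4.25

Sorted: 186, 209, 224, 233, 262, 448, 456, 473, 478, 503.
n = 10.
(a) r = 7.75; between ranks 7 (456) and 8 (473): 468.75.
(b) the nearest-rank method: rank 8 → 473.
|468.75 − 473| = 4.25.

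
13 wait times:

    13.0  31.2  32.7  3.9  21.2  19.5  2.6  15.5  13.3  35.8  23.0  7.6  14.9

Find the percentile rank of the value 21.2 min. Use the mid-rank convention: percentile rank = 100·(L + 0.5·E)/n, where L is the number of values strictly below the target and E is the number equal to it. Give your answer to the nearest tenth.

65.4

Sorted: 2.6, 3.9, 7.6, 13.0, 13.3, 14.9, 15.5, 19.5, 21.2, 23.0, 31.2, 32.7, 35.8.
Count below 21.2: L = 8; count equal: E = 1; n = 13.
Percentile rank = 100·(8 + 0.5·1)/13 = 100·8.5/13 = 65.38.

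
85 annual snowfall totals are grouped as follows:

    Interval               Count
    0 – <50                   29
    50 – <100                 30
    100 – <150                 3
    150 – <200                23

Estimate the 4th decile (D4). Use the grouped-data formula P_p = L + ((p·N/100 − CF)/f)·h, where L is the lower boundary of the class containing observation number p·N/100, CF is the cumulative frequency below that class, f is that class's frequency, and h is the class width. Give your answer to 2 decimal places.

58.33

N = 85; target position k = 40/100 · 85 = 34.
Cumulative frequencies: 29, 59, 62, 85.
Observation 34 falls in the class 50 – <100.
L = 50, CF = 29, f = 30, h = 50.
P40 = 50 + ((34 − 29)/30)·50 = 50 + 8.33333 = 58.3333.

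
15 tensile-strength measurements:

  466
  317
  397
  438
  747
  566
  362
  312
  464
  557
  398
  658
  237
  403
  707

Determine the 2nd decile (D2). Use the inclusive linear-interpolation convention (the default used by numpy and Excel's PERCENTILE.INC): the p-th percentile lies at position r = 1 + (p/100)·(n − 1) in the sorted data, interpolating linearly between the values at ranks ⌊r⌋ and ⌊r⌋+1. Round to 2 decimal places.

353.00

Sorted: 237, 312, 317, 362, 397, 398, 403, 438, 464, 466, 557, 566, 658, 707, 747.
n = 15.
r = 1 + (20/100)·(15 − 1) = 1 + 2.8 = 3.8.
Rank 3 is 317 and rank 4 is 362.
Interpolate: 317 + 0.8·(362 − 317) = 317 + 0.8·45 = 353.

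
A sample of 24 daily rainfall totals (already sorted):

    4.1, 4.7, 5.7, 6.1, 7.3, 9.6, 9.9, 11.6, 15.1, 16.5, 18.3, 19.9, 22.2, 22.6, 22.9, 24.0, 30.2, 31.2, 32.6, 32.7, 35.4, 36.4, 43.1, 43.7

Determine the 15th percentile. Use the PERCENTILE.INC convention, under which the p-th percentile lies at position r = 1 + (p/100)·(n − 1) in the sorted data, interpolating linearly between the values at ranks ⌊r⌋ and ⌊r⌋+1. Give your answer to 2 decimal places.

n = 24.
r = 1 + (15/100)·(24 − 1) = 1 + 3.45 = 4.45.
Rank 4 is 6.1 and rank 5 is 7.3.
Interpolate: 6.1 + 0.45·(7.3 − 6.1) = 6.1 + 0.45·1.2 = 6.64.

6.64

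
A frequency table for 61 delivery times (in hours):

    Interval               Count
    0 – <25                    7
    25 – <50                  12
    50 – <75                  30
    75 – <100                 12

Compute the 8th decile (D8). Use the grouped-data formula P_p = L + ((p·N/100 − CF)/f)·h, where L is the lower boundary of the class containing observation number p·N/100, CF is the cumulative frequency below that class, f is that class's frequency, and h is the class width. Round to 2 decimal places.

N = 61; target position k = 80/100 · 61 = 48.8.
Cumulative frequencies: 7, 19, 49, 61.
Observation 48.8 falls in the class 50 – <75.
L = 50, CF = 19, f = 30, h = 25.
P80 = 50 + ((48.8 − 19)/30)·25 = 50 + 24.8333 = 74.8333.

74.83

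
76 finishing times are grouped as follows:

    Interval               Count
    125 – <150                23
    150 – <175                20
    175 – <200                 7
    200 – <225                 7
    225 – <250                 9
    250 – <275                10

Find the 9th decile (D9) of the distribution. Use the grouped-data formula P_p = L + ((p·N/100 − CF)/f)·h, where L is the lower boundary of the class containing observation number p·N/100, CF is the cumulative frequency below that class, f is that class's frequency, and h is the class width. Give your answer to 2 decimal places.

N = 76; target position k = 90/100 · 76 = 68.4.
Cumulative frequencies: 23, 43, 50, 57, 66, 76.
Observation 68.4 falls in the class 250 – <275.
L = 250, CF = 66, f = 10, h = 25.
P90 = 250 + ((68.4 − 66)/10)·25 = 250 + 6 = 256.

256.00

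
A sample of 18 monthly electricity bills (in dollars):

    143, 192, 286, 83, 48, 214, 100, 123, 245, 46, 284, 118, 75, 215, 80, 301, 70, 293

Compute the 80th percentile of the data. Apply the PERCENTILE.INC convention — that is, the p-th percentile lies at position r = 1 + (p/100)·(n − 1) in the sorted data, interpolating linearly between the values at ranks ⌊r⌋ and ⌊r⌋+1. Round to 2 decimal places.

268.40

Sorted: 46, 48, 70, 75, 80, 83, 100, 118, 123, 143, 192, 214, 215, 245, 284, 286, 293, 301.
n = 18.
r = 1 + (80/100)·(18 − 1) = 1 + 13.6 = 14.6.
Rank 14 is 245 and rank 15 is 284.
Interpolate: 245 + 0.6·(284 − 245) = 245 + 0.6·39 = 268.4.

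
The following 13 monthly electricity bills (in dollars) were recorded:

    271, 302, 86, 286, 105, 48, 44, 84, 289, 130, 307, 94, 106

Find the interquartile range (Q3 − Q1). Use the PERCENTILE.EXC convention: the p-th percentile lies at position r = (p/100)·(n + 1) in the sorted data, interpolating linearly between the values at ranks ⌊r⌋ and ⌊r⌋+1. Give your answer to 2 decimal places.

202.50

Sorted: 44, 48, 84, 86, 94, 105, 106, 130, 271, 286, 289, 302, 307.
n = 13.
P25: r = 3.5; ranks 3–4 are 84, 86; interpolating gives 85.
P75: r = 10.5; ranks 10–11 are 286, 289; interpolating gives 287.5.
Difference: 287.5 − 85 = 202.5.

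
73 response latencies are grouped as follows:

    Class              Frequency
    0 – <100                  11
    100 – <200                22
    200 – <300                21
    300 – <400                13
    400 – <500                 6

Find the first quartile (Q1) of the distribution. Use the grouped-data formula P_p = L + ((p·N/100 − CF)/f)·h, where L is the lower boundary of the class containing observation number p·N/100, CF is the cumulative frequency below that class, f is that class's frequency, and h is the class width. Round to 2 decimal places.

N = 73; target position k = 25/100 · 73 = 18.25.
Cumulative frequencies: 11, 33, 54, 67, 73.
Observation 18.25 falls in the class 100 – <200.
L = 100, CF = 11, f = 22, h = 100.
P25 = 100 + ((18.25 − 11)/22)·100 = 100 + 32.9545 = 132.955.

132.95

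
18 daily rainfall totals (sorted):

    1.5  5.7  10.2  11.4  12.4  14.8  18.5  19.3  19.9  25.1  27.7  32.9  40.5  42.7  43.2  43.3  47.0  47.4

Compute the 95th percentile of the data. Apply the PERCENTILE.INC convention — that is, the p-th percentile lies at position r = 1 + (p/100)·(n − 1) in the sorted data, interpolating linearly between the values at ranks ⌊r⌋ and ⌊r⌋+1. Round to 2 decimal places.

47.06

n = 18.
r = 1 + (95/100)·(18 − 1) = 1 + 16.15 = 17.15.
Rank 17 is 47.0 and rank 18 is 47.4.
Interpolate: 47.0 + 0.15·(47.4 − 47.0) = 47.0 + 0.15·0.4 = 47.06.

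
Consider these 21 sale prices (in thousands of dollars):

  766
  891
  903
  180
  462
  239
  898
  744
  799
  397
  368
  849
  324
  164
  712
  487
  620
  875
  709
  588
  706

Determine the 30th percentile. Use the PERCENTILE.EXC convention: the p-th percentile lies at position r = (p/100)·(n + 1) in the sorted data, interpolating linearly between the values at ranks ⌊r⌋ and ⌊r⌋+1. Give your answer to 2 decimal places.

Sorted: 164, 180, 239, 324, 368, 397, 462, 487, 588, 620, 706, 709, 712, 744, 766, 799, 849, 875, 891, 898, 903.
n = 21.
r = (30/100)·(21 + 1) = 6.6.
Rank 6 is 397 and rank 7 is 462.
Interpolate: 397 + 0.6·(462 − 397) = 397 + 0.6·65 = 436.

436.00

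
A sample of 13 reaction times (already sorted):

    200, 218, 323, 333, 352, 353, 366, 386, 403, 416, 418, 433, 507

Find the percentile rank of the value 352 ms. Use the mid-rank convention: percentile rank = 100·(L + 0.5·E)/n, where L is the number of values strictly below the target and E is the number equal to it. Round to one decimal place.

34.6

Count below 352: L = 4; count equal: E = 1; n = 13.
Percentile rank = 100·(4 + 0.5·1)/13 = 100·4.5/13 = 34.62.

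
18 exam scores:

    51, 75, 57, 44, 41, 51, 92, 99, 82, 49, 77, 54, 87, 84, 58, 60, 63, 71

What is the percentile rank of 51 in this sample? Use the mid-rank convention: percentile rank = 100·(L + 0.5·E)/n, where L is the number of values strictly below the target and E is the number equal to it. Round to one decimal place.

Sorted: 41, 44, 49, 51, 51, 54, 57, 58, 60, 63, 71, 75, 77, 82, 84, 87, 92, 99.
Count below 51: L = 3; count equal: E = 2; n = 18.
Percentile rank = 100·(3 + 0.5·2)/18 = 100·4/18 = 22.22.

22.2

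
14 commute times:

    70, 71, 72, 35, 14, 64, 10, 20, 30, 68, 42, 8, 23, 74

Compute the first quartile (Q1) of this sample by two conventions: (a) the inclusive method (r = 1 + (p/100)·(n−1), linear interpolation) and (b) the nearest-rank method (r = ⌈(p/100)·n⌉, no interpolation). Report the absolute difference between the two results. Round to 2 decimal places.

Sorted: 8, 10, 14, 20, 23, 30, 35, 42, 64, 68, 70, 71, 72, 74.
n = 14.
(a) r = 4.25; between ranks 4 (20) and 5 (23): 20.75.
(b) the nearest-rank method: rank 4 → 20.
|20.75 − 20| = 0.75.

0.75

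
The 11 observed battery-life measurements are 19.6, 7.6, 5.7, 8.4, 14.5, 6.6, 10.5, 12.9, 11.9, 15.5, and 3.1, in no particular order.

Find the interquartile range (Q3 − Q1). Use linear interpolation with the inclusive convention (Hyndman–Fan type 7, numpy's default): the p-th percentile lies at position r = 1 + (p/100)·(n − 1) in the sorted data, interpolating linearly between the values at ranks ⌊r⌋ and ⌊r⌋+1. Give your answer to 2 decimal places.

Sorted: 3.1, 5.7, 6.6, 7.6, 8.4, 10.5, 11.9, 12.9, 14.5, 15.5, 19.6.
n = 11.
P25: r = 3.5; ranks 3–4 are 6.6, 7.6; interpolating gives 7.1.
P75: r = 8.5; ranks 8–9 are 12.9, 14.5; interpolating gives 13.7.
Difference: 13.7 − 7.1 = 6.6.

6.60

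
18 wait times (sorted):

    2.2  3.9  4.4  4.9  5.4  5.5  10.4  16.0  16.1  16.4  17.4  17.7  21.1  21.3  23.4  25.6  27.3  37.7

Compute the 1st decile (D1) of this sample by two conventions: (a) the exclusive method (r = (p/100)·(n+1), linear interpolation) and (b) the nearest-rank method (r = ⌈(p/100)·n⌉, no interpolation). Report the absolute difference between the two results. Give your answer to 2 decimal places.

n = 18.
(a) r = 1.9; between ranks 1 (2.2) and 2 (3.9): 3.73.
(b) the nearest-rank method: rank 2 → 3.9.
|3.73 − 3.9| = 0.17.

0.17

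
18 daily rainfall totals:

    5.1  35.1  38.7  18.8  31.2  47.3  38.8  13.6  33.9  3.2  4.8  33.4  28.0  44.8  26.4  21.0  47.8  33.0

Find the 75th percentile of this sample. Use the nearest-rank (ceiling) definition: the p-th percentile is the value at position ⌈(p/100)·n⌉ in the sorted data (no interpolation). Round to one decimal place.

38.7

Sorted: 3.2, 4.8, 5.1, 13.6, 18.8, 21.0, 26.4, 28.0, 31.2, 33.0, 33.4, 33.9, 35.1, 38.7, 38.8, 44.8, 47.3, 47.8.
n = 18.
Position = ⌈75/100 · 18⌉ = ⌈13.5⌉ = 14.
The value at rank 14 is 38.7.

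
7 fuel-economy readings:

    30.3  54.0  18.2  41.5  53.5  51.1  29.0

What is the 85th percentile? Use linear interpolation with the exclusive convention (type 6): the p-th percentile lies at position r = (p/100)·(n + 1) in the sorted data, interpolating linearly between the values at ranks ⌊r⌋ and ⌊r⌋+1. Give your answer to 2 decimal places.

53.90

Sorted: 18.2, 29.0, 30.3, 41.5, 51.1, 53.5, 54.0.
n = 7.
r = (85/100)·(7 + 1) = 6.8.
Rank 6 is 53.5 and rank 7 is 54.0.
Interpolate: 53.5 + 0.8·(54.0 − 53.5) = 53.5 + 0.8·0.5 = 53.9.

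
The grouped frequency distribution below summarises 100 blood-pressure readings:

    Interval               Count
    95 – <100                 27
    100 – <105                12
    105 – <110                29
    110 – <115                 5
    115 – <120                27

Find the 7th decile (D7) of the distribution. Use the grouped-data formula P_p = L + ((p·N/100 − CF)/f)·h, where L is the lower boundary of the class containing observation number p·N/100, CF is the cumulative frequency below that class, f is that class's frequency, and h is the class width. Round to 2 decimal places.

N = 100; target position k = 70/100 · 100 = 70.
Cumulative frequencies: 27, 39, 68, 73, 100.
Observation 70 falls in the class 110 – <115.
L = 110, CF = 68, f = 5, h = 5.
P70 = 110 + ((70 − 68)/5)·5 = 110 + 2 = 112.

112.00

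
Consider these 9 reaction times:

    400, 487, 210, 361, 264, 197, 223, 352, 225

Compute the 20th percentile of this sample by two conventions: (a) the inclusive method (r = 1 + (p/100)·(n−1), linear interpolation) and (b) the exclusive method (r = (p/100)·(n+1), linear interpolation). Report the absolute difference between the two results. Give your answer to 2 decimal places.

7.80

Sorted: 197, 210, 223, 225, 264, 352, 361, 400, 487.
n = 9.
(a) r = 2.6; between ranks 2 (210) and 3 (223): 217.8.
(b) r = 2 → value at rank 2 = 210.
|217.8 − 210| = 7.8.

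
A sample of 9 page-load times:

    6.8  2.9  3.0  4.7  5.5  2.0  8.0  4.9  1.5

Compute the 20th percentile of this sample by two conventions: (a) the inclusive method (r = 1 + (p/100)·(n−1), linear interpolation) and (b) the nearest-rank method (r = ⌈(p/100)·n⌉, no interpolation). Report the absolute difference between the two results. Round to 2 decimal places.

Sorted: 1.5, 2.0, 2.9, 3.0, 4.7, 4.9, 5.5, 6.8, 8.0.
n = 9.
(a) r = 2.6; between ranks 2 (2.0) and 3 (2.9): 2.54.
(b) the nearest-rank method: rank 2 → 2.
|2.54 − 2| = 0.54.

0.54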